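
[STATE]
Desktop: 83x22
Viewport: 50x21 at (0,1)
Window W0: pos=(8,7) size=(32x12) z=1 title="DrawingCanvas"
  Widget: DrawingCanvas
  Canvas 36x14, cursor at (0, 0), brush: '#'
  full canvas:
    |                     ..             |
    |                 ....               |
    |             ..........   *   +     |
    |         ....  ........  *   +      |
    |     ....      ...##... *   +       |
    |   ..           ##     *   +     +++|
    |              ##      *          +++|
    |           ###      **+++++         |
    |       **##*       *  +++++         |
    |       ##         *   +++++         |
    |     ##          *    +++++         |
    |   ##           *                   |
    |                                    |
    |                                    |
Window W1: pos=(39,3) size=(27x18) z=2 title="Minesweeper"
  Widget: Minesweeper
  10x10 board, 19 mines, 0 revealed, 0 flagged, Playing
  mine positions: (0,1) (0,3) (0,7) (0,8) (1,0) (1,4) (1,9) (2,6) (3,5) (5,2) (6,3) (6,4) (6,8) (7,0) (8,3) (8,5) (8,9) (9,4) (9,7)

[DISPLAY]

                                                  
                                                  
                                       ┏━━━━━━━━━━
                                       ┃ Minesweep
                                       ┠──────────
                                       ┃■■■■■■■■■■
        ┏━━━━━━━━━━━━━━━━━━━━━━━━━━━━━━┃■■■■■■■■■■
        ┃ DrawingCanvas                ┃■■■■■■■■■■
        ┠──────────────────────────────┃■■■■■■■■■■
        ┃+                    ..       ┃■■■■■■■■■■
        ┃                 ....         ┃■■■■■■■■■■
        ┃             ..........   *   ┃■■■■■■■■■■
        ┃         ....  ........  *   +┃■■■■■■■■■■
        ┃     ....      ...##... *   + ┃■■■■■■■■■■
        ┃   ..           ##     *   +  ┃■■■■■■■■■■
        ┃              ##      *       ┃          
        ┃           ###      **+++++   ┃          
        ┗━━━━━━━━━━━━━━━━━━━━━━━━━━━━━━┃          
                                       ┃          
                                       ┗━━━━━━━━━━
                                                  


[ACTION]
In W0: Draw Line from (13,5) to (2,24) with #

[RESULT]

                                                  
                                                  
                                       ┏━━━━━━━━━━
                                       ┃ Minesweep
                                       ┠──────────
                                       ┃■■■■■■■■■■
        ┏━━━━━━━━━━━━━━━━━━━━━━━━━━━━━━┃■■■■■■■■■■
        ┃ DrawingCanvas                ┃■■■■■■■■■■
        ┠──────────────────────────────┃■■■■■■■■■■
        ┃+                    ..       ┃■■■■■■■■■■
        ┃                 ....         ┃■■■■■■■■■■
        ┃             .......... # *   ┃■■■■■■■■■■
        ┃         ....  .......## *   +┃■■■■■■■■■■
        ┃     ....      ...####. *   + ┃■■■■■■■■■■
        ┃   ..           ####   *   +  ┃■■■■■■■■■■
        ┃              ## #    *       ┃          
        ┃           ### ##   **+++++   ┃          
        ┗━━━━━━━━━━━━━━━━━━━━━━━━━━━━━━┃          
                                       ┃          
                                       ┗━━━━━━━━━━
                                                  


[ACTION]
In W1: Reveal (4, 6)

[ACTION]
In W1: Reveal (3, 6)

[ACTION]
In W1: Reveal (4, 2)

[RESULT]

                                                  
                                                  
                                       ┏━━━━━━━━━━
                                       ┃ Minesweep
                                       ┠──────────
                                       ┃■■■■■■■■■■
        ┏━━━━━━━━━━━━━━━━━━━━━━━━━━━━━━┃■■■■■■■■■■
        ┃ DrawingCanvas                ┃■■■■■■■■■■
        ┠──────────────────────────────┃■■■■■■2■■■
        ┃+                    ..       ┃■■1■■■1■■■
        ┃                 ....         ┃■■■■■■■■■■
        ┃             .......... # *   ┃■■■■■■■■■■
        ┃         ....  .......## *   +┃■■■■■■■■■■
        ┃     ....      ...####. *   + ┃■■■■■■■■■■
        ┃   ..           ####   *   +  ┃■■■■■■■■■■
        ┃              ## #    *       ┃          
        ┃           ### ##   **+++++   ┃          
        ┗━━━━━━━━━━━━━━━━━━━━━━━━━━━━━━┃          
                                       ┃          
                                       ┗━━━━━━━━━━
                                                  


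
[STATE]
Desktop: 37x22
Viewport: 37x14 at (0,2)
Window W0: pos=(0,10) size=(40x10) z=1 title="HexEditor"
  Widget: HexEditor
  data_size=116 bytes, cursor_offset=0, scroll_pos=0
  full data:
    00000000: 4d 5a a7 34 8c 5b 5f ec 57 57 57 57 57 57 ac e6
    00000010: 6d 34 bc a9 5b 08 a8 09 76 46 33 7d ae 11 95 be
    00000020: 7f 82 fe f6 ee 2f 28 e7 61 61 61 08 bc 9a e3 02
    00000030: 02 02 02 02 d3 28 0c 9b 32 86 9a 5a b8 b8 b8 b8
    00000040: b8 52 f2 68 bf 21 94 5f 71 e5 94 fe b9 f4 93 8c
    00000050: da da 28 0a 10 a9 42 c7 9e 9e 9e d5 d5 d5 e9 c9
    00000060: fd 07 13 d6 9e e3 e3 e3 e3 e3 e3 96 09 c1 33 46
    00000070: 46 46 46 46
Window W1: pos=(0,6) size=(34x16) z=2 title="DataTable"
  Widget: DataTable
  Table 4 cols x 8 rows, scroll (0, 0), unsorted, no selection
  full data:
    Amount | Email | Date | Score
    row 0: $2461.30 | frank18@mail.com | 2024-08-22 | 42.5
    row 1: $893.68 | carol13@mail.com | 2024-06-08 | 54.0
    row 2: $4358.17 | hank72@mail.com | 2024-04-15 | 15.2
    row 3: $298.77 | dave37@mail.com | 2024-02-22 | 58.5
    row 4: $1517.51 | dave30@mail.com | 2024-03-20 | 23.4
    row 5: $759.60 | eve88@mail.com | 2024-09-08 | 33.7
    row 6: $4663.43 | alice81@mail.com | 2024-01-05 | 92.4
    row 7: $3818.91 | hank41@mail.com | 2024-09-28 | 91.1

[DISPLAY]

                                     
                                     
                                     
                                     
┏━━━━━━━━━━━━━━━━━━━━━━━━━━━━━━━━┓   
┃ DataTable                      ┃   
┠────────────────────────────────┨   
┃Amount  │Email           │Date  ┃   
┃────────┼────────────────┼──────┃━━━
┃$2461.30│frank18@mail.com│2024-0┃   
┃$893.68 │carol13@mail.com│2024-0┃───
┃$4358.17│hank72@mail.com │2024-0┃  5
┃$298.77 │dave37@mail.com │2024-0┃  7
┃$1517.51│dave30@mail.com │2024-0┃  6


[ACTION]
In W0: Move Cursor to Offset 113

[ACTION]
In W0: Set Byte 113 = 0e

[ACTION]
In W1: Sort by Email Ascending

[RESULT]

                                     
                                     
                                     
                                     
┏━━━━━━━━━━━━━━━━━━━━━━━━━━━━━━━━┓   
┃ DataTable                      ┃   
┠────────────────────────────────┨   
┃Amount  │Email          ▲│Date  ┃   
┃────────┼────────────────┼──────┃━━━
┃$4663.43│alice81@mail.com│2024-0┃   
┃$893.68 │carol13@mail.com│2024-0┃───
┃$1517.51│dave30@mail.com │2024-0┃  5
┃$298.77 │dave37@mail.com │2024-0┃  7
┃$759.60 │eve88@mail.com  │2024-0┃  6


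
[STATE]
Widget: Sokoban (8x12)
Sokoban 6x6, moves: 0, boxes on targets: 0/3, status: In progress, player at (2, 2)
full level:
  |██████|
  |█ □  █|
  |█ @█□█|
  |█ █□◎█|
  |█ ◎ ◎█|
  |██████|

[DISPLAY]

██████  
█ □  █  
█ @█□█  
█ █□◎█  
█ ◎ ◎█  
██████  
Moves: 0
        
        
        
        
        


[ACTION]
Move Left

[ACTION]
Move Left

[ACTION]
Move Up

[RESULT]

██████  
█@□  █  
█  █□█  
█ █□◎█  
█ ◎ ◎█  
██████  
Moves: 2
        
        
        
        
        


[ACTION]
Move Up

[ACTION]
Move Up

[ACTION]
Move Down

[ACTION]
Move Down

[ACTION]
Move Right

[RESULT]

██████  
█ □  █  
█  █□█  
█@█□◎█  
█ ◎ ◎█  
██████  
Moves: 4
        
        
        
        
        


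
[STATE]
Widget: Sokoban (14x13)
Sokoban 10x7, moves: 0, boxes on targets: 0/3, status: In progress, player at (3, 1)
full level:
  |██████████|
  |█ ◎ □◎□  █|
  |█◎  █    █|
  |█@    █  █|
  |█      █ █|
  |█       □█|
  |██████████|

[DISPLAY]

██████████    
█ ◎ □◎□  █    
█◎  █    █    
█@    █  █    
█      █ █    
█       □█    
██████████    
Moves: 0  0/3 
              
              
              
              
              


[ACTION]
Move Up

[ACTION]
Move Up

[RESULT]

██████████    
█@◎ □◎□  █    
█◎  █    █    
█     █  █    
█      █ █    
█       □█    
██████████    
Moves: 2  0/3 
              
              
              
              
              


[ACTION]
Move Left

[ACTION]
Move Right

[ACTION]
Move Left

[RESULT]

██████████    
█@◎ □◎□  █    
█◎  █    █    
█     █  █    
█      █ █    
█       □█    
██████████    
Moves: 4  0/3 
              
              
              
              
              


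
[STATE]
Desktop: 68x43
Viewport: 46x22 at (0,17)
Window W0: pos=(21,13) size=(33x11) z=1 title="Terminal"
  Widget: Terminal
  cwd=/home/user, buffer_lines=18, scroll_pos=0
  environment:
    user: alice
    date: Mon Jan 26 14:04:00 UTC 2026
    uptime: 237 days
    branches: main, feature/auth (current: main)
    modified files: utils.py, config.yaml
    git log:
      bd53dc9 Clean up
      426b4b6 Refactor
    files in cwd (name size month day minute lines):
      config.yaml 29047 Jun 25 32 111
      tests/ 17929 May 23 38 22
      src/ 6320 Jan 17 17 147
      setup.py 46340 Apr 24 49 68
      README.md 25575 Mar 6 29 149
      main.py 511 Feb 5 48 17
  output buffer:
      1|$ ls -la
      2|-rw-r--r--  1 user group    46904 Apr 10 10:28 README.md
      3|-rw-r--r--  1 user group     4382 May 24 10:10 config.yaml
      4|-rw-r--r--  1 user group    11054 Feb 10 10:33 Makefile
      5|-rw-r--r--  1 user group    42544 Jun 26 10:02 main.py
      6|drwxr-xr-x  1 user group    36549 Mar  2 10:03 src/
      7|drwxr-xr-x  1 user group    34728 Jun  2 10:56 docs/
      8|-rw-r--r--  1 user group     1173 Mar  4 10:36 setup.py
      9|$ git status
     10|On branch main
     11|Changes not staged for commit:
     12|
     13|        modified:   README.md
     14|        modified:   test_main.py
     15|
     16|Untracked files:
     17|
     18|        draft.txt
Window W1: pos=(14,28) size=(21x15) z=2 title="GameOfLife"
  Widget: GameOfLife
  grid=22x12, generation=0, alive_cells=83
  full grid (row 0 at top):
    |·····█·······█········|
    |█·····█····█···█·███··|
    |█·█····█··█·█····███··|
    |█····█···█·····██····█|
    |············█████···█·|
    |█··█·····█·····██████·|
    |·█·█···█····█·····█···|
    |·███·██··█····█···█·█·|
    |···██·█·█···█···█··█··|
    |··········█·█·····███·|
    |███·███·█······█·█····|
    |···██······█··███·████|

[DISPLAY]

                     ┃-rw-r--r--  1 user group
                     ┃-rw-r--r--  1 user group
                     ┃-rw-r--r--  1 user group
                     ┃-rw-r--r--  1 user group
                     ┃drwxr-xr-x  1 user group
                     ┃drwxr-xr-x  1 user group
                     ┗━━━━━━━━━━━━━━━━━━━━━━━━
                                              
                                              
                                              
                                              
              ┏━━━━━━━━━━━━━━━━━━━┓           
              ┃ GameOfLife        ┃           
              ┠───────────────────┨           
              ┃Gen: 0             ┃           
              ┃·····█····█···█·███┃           
              ┃·█····█··█·█····███┃           
              ┃····█···█·····██···┃           
              ┃···········█████···┃           
              ┃··█·····█·····█████┃           
              ┃█·█···█····█·····█·┃           
              ┃███·██··█····█···█·┃           


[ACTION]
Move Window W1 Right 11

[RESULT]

                     ┃-rw-r--r--  1 user group
                     ┃-rw-r--r--  1 user group
                     ┃-rw-r--r--  1 user group
                     ┃-rw-r--r--  1 user group
                     ┃drwxr-xr-x  1 user group
                     ┃drwxr-xr-x  1 user group
                     ┗━━━━━━━━━━━━━━━━━━━━━━━━
                                              
                                              
                                              
                                              
                         ┏━━━━━━━━━━━━━━━━━━━┓
                         ┃ GameOfLife        ┃
                         ┠───────────────────┨
                         ┃Gen: 0             ┃
                         ┃·····█····█···█·███┃
                         ┃·█····█··█·█····███┃
                         ┃····█···█·····██···┃
                         ┃···········█████···┃
                         ┃··█·····█·····█████┃
                         ┃█·█···█····█·····█·┃
                         ┃███·██··█····█···█·┃


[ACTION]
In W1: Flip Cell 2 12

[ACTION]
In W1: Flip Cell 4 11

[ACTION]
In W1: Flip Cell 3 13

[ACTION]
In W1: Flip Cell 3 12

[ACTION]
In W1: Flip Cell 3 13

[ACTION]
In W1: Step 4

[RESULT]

                     ┃-rw-r--r--  1 user group
                     ┃-rw-r--r--  1 user group
                     ┃-rw-r--r--  1 user group
                     ┃-rw-r--r--  1 user group
                     ┃drwxr-xr-x  1 user group
                     ┃drwxr-xr-x  1 user group
                     ┗━━━━━━━━━━━━━━━━━━━━━━━━
                                              
                                              
                                              
                                              
                         ┏━━━━━━━━━━━━━━━━━━━┓
                         ┃ GameOfLife        ┃
                         ┠───────────────────┨
                         ┃Gen: 4             ┃
                         ┃···············█··█┃
                         ┃·········██·····███┃
                         ┃········█··█···█···┃
                         ┃█·······█······█··█┃
                         ┃█··············█···┃
                         ┃██·····█··█····█··█┃
                         ┃·██····█··█··███···┃


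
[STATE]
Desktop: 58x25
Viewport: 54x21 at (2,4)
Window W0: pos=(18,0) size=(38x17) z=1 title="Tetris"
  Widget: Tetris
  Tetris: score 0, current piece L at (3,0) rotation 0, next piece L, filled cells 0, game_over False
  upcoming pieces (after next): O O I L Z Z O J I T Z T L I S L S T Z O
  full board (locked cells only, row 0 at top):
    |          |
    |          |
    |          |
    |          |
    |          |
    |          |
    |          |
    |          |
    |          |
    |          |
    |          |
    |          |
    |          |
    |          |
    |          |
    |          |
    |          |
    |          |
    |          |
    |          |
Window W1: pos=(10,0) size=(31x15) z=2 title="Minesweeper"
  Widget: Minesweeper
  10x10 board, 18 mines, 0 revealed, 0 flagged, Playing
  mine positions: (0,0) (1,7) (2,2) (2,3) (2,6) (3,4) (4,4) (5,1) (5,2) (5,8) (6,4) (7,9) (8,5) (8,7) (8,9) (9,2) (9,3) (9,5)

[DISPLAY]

        ┃■■■■■■■■■■                   ┃              ┃
        ┃■■■■■■■■■■                   ┃              ┃
        ┃■■■■■■■■■■                   ┃              ┃
        ┃■■■■■■■■■■                   ┃              ┃
        ┃■■■■■■■■■■                   ┃              ┃
        ┃■■■■■■■■■■                   ┃              ┃
        ┃■■■■■■■■■■                   ┃              ┃
        ┃■■■■■■■■■■                   ┃              ┃
        ┃■■■■■■■■■■                   ┃              ┃
        ┃                             ┃              ┃
        ┗━━━━━━━━━━━━━━━━━━━━━━━━━━━━━┛              ┃
                ┃          │                         ┃
                ┗━━━━━━━━━━━━━━━━━━━━━━━━━━━━━━━━━━━━┛
                                                      
                                                      
                                                      
                                                      
                                                      
                                                      
                                                      
                                                      


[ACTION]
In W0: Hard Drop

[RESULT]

        ┃■■■■■■■■■■                   ┃              ┃
        ┃■■■■■■■■■■                   ┃              ┃
        ┃■■■■■■■■■■                   ┃              ┃
        ┃■■■■■■■■■■                   ┃              ┃
        ┃■■■■■■■■■■                   ┃              ┃
        ┃■■■■■■■■■■                   ┃              ┃
        ┃■■■■■■■■■■                   ┃              ┃
        ┃■■■■■■■■■■                   ┃              ┃
        ┃■■■■■■■■■■                   ┃              ┃
        ┃                             ┃              ┃
        ┗━━━━━━━━━━━━━━━━━━━━━━━━━━━━━┛              ┃
                ┃   ▒▒▒    │                         ┃
                ┗━━━━━━━━━━━━━━━━━━━━━━━━━━━━━━━━━━━━┛
                                                      
                                                      
                                                      
                                                      
                                                      
                                                      
                                                      
                                                      


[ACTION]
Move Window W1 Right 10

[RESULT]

                ┃ ┃■■■■■■■■■■                   ┃    ┃
                ┃ ┃■■■■■■■■■■                   ┃    ┃
                ┃ ┃■■■■■■■■■■                   ┃    ┃
                ┃ ┃■■■■■■■■■■                   ┃    ┃
                ┃ ┃■■■■■■■■■■                   ┃    ┃
                ┃ ┃■■■■■■■■■■                   ┃    ┃
                ┃ ┃■■■■■■■■■■                   ┃    ┃
                ┃ ┃■■■■■■■■■■                   ┃    ┃
                ┃ ┃■■■■■■■■■■                   ┃    ┃
                ┃ ┃                             ┃    ┃
                ┃ ┗━━━━━━━━━━━━━━━━━━━━━━━━━━━━━┛    ┃
                ┃   ▒▒▒    │                         ┃
                ┗━━━━━━━━━━━━━━━━━━━━━━━━━━━━━━━━━━━━┛
                                                      
                                                      
                                                      
                                                      
                                                      
                                                      
                                                      
                                                      


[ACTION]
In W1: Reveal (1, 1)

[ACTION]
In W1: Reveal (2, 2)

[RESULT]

                ┃ ┃■2■■■■■✹■■                   ┃    ┃
                ┃ ┃■■✹✹■■✹■■■                   ┃    ┃
                ┃ ┃■■■■✹■■■■■                   ┃    ┃
                ┃ ┃■■■■✹■■■■■                   ┃    ┃
                ┃ ┃■✹✹■■■■■✹■                   ┃    ┃
                ┃ ┃■■■■✹■■■■■                   ┃    ┃
                ┃ ┃■■■■■■■■■✹                   ┃    ┃
                ┃ ┃■■■■■✹■✹■✹                   ┃    ┃
                ┃ ┃■■✹✹■✹■■■■                   ┃    ┃
                ┃ ┃                             ┃    ┃
                ┃ ┗━━━━━━━━━━━━━━━━━━━━━━━━━━━━━┛    ┃
                ┃   ▒▒▒    │                         ┃
                ┗━━━━━━━━━━━━━━━━━━━━━━━━━━━━━━━━━━━━┛
                                                      
                                                      
                                                      
                                                      
                                                      
                                                      
                                                      
                                                      


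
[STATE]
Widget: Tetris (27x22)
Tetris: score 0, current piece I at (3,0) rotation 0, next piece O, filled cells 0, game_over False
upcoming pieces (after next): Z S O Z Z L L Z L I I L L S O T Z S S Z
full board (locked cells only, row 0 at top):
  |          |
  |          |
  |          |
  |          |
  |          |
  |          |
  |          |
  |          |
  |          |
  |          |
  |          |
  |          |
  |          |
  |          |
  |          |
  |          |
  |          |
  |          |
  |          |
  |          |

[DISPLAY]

   ████   │Next:           
          │▓▓              
          │▓▓              
          │                
          │                
          │                
          │Score:          
          │0               
          │                
          │                
          │                
          │                
          │                
          │                
          │                
          │                
          │                
          │                
          │                
          │                
          │                
          │                


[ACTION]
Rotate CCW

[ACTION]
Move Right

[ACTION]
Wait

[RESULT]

          │Next:           
    █     │▓▓              
    █     │▓▓              
    █     │                
    █     │                
          │                
          │Score:          
          │0               
          │                
          │                
          │                
          │                
          │                
          │                
          │                
          │                
          │                
          │                
          │                
          │                
          │                
          │                


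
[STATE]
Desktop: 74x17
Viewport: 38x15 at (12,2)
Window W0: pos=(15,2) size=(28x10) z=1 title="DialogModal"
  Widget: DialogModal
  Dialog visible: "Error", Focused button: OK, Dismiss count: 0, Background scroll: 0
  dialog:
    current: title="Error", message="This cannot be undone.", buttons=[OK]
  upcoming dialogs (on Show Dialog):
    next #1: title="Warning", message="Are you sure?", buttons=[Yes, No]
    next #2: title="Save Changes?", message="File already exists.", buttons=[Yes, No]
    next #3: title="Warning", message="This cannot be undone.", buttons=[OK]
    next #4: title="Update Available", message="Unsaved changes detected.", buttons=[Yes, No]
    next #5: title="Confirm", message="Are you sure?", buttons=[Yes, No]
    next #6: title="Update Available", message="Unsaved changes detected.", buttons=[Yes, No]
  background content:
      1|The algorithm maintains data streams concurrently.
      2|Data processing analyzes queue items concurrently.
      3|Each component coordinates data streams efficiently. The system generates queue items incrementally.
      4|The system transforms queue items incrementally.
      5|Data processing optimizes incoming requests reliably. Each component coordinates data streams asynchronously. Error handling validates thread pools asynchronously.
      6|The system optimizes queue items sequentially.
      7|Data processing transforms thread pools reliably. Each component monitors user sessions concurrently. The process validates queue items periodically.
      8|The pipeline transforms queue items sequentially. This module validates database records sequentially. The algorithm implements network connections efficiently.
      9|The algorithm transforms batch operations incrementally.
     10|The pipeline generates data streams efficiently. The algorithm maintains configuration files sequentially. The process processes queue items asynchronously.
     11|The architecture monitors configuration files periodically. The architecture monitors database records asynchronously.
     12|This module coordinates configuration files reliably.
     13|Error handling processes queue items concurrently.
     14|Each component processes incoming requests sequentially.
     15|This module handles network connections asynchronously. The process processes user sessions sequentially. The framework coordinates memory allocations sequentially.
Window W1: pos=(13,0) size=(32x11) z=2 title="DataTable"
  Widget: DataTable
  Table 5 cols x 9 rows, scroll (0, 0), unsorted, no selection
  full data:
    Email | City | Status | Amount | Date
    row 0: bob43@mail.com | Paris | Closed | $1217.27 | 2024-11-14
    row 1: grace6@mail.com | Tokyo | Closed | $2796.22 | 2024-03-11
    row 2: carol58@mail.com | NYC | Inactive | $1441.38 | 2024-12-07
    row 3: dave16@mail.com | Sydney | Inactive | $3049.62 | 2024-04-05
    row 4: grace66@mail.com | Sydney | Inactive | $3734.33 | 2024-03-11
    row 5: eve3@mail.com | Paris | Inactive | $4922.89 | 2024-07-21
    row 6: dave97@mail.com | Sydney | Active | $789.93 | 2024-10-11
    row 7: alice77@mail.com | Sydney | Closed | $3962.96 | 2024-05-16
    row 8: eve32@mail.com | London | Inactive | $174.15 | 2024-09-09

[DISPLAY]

 ┠──────────────────────────────┨     
 ┃Email           │City  │Status┃     
 ┃────────────────┼──────┼──────┃     
 ┃bob43@mail.com  │Paris │Closed┃     
 ┃grace6@mail.com │Tokyo │Closed┃     
 ┃carol58@mail.com│NYC   │Inacti┃     
 ┃dave16@mail.com │Sydney│Inacti┃     
 ┃grace66@mail.com│Sydney│Inacti┃     
 ┗━━━━━━━━━━━━━━━━━━━━━━━━━━━━━━┛     
   ┗━━━━━━━━━━━━━━━━━━━━━━━━━━┛       
                                      
                                      
                                      
                                      
                                      


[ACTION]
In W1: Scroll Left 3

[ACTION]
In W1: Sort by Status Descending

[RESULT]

 ┠──────────────────────────────┨     
 ┃Email           │City  │Status┃     
 ┃────────────────┼──────┼──────┃     
 ┃carol58@mail.com│NYC   │Inacti┃     
 ┃dave16@mail.com │Sydney│Inacti┃     
 ┃grace66@mail.com│Sydney│Inacti┃     
 ┃eve3@mail.com   │Paris │Inacti┃     
 ┃eve32@mail.com  │London│Inacti┃     
 ┗━━━━━━━━━━━━━━━━━━━━━━━━━━━━━━┛     
   ┗━━━━━━━━━━━━━━━━━━━━━━━━━━┛       
                                      
                                      
                                      
                                      
                                      


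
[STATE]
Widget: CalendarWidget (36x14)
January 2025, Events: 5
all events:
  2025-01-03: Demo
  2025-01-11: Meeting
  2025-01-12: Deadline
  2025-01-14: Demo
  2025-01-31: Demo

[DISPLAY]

            January 2025            
Mo Tu We Th Fr Sa Su                
       1  2  3*  4  5               
 6  7  8  9 10 11* 12*              
13 14* 15 16 17 18 19               
20 21 22 23 24 25 26                
27 28 29 30 31*                     
                                    
                                    
                                    
                                    
                                    
                                    
                                    


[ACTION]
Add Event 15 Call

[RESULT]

            January 2025            
Mo Tu We Th Fr Sa Su                
       1  2  3*  4  5               
 6  7  8  9 10 11* 12*              
13 14* 15* 16 17 18 19              
20 21 22 23 24 25 26                
27 28 29 30 31*                     
                                    
                                    
                                    
                                    
                                    
                                    
                                    


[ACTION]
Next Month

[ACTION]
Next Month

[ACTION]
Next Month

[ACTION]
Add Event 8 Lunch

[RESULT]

             April 2025             
Mo Tu We Th Fr Sa Su                
    1  2  3  4  5  6                
 7  8*  9 10 11 12 13               
14 15 16 17 18 19 20                
21 22 23 24 25 26 27                
28 29 30                            
                                    
                                    
                                    
                                    
                                    
                                    
                                    


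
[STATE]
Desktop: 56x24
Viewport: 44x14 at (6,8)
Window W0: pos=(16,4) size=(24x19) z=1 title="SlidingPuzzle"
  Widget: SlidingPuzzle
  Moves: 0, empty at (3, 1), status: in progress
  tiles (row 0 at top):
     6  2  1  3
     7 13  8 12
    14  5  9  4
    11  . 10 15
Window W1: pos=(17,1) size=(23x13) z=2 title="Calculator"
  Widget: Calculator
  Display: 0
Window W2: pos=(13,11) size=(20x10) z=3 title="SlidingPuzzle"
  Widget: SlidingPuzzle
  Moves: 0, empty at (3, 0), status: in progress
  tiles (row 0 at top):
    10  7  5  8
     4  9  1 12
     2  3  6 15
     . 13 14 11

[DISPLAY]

          ┃┃│ 4 │ 5 │ 6 │ × │    ┃          
          ┃┃├───┼───┼───┼───┤    ┃          
          ┃┃│ 1 │ 2 │ 3 │ - │    ┃          
       ┏━━━━━━━━━━━━━━━━━━┓─┤    ┃          
       ┃ SlidingPuzzle    ┃ │    ┃          
       ┠──────────────────┨━━━━━━┛          
       ┃┌────┬────┬────┬──┃ 15 │ ┃          
       ┃│ 10 │  7 │  5 │  ┃────┘ ┃          
       ┃├────┼────┼────┼──┃      ┃          
       ┃│  4 │  9 │  1 │ 1┃      ┃          
       ┃├────┼────┼────┼──┃      ┃          
       ┃│  2 │  3 │  6 │ 1┃      ┃          
       ┗━━━━━━━━━━━━━━━━━━┛      ┃          
          ┃                      ┃          


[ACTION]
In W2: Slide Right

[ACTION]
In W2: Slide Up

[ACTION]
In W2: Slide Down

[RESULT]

          ┃┃│ 4 │ 5 │ 6 │ × │    ┃          
          ┃┃├───┼───┼───┼───┤    ┃          
          ┃┃│ 1 │ 2 │ 3 │ - │    ┃          
       ┏━━━━━━━━━━━━━━━━━━┓─┤    ┃          
       ┃ SlidingPuzzle    ┃ │    ┃          
       ┠──────────────────┨━━━━━━┛          
       ┃┌────┬────┬────┬──┃ 15 │ ┃          
       ┃│ 10 │  7 │  5 │  ┃────┘ ┃          
       ┃├────┼────┼────┼──┃      ┃          
       ┃│  4 │  9 │  1 │ 1┃      ┃          
       ┃├────┼────┼────┼──┃      ┃          
       ┃│    │  3 │  6 │ 1┃      ┃          
       ┗━━━━━━━━━━━━━━━━━━┛      ┃          
          ┃                      ┃          


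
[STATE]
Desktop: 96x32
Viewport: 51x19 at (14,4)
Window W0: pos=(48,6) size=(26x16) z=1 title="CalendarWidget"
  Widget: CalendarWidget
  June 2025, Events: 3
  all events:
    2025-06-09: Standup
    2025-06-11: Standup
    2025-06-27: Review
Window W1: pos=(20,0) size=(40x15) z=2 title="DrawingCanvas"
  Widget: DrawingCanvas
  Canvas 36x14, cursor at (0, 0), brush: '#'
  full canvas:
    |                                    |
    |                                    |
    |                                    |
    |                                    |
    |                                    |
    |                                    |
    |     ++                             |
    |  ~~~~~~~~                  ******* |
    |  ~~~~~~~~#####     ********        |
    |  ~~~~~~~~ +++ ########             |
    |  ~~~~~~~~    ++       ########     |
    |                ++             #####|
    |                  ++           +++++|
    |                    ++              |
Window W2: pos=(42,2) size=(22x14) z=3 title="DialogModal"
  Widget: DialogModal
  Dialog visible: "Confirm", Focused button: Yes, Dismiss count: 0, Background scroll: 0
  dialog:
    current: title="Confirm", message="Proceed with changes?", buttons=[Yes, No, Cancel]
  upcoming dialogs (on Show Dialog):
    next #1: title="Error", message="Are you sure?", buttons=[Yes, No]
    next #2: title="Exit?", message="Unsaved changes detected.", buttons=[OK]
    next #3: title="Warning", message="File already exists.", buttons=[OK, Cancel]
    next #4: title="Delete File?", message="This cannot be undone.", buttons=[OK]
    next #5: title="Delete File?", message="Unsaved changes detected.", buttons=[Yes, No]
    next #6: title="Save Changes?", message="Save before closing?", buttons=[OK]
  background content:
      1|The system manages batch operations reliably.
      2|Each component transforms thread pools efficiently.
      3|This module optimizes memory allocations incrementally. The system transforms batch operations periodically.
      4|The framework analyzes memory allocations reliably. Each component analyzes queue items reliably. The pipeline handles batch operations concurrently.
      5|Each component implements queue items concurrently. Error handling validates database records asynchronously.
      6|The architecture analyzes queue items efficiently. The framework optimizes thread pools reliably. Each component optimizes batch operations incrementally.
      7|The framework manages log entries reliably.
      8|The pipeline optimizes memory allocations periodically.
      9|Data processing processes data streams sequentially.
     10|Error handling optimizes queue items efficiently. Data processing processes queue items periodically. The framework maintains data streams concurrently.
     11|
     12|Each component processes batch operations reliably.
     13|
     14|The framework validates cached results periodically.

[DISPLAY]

      ┃                     ┠────────────────────┨ 
      ┃                     ┃The system manages b┃ 
      ┃                     ┃Each component trans┃━
      ┃                     ┃Th┌──────────────┐ze┃ 
      ┃                     ┃Th│   Confirm    │yz┃─
      ┃     ++              ┃Ea│Proceed with c│le┃5
      ┃  ~~~~~~~~           ┃Th│[Yes]  No   Ca│na┃S
      ┃  ~~~~~~~~#####     *┃Th└──────────────┘ge┃ 
      ┃  ~~~~~~~~ +++ ######┃The pipeline optimiz┃ 
      ┃  ~~~~~~~~    ++     ┃Data processing proc┃3
      ┗━━━━━━━━━━━━━━━━━━━━━┃Error handling optim┃2
                            ┗━━━━━━━━━━━━━━━━━━━━┛ 
                                  ┃30              
                                  ┃                
                                  ┃                
                                  ┃                
                                  ┃                
                                  ┗━━━━━━━━━━━━━━━━
                                                   


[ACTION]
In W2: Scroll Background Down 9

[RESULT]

      ┃                     ┠────────────────────┨ 
      ┃                     ┃Error handling optim┃ 
      ┃                     ┃                    ┃━
      ┃                     ┃Ea┌──────────────┐ce┃ 
      ┃                     ┃  │   Confirm    │  ┃─
      ┃     ++              ┃Th│Proceed with c│da┃5
      ┃  ~~~~~~~~           ┃  │[Yes]  No   Ca│  ┃S
      ┃  ~~~~~~~~#####     *┃  └──────────────┘  ┃ 
      ┃  ~~~~~~~~ +++ ######┃                    ┃ 
      ┃  ~~~~~~~~    ++     ┃                    ┃3
      ┗━━━━━━━━━━━━━━━━━━━━━┃                    ┃2
                            ┗━━━━━━━━━━━━━━━━━━━━┛ 
                                  ┃30              
                                  ┃                
                                  ┃                
                                  ┃                
                                  ┃                
                                  ┗━━━━━━━━━━━━━━━━
                                                   


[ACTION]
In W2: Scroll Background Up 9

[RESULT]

      ┃                     ┠────────────────────┨ 
      ┃                     ┃The system manages b┃ 
      ┃                     ┃Each component trans┃━
      ┃                     ┃Th┌──────────────┐ze┃ 
      ┃                     ┃Th│   Confirm    │yz┃─
      ┃     ++              ┃Ea│Proceed with c│le┃5
      ┃  ~~~~~~~~           ┃Th│[Yes]  No   Ca│na┃S
      ┃  ~~~~~~~~#####     *┃Th└──────────────┘ge┃ 
      ┃  ~~~~~~~~ +++ ######┃The pipeline optimiz┃ 
      ┃  ~~~~~~~~    ++     ┃Data processing proc┃3
      ┗━━━━━━━━━━━━━━━━━━━━━┃Error handling optim┃2
                            ┗━━━━━━━━━━━━━━━━━━━━┛ 
                                  ┃30              
                                  ┃                
                                  ┃                
                                  ┃                
                                  ┃                
                                  ┗━━━━━━━━━━━━━━━━
                                                   


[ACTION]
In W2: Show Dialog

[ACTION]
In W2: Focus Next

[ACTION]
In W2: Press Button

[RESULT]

      ┃                     ┠────────────────────┨ 
      ┃                     ┃The system manages b┃ 
      ┃                     ┃Each component trans┃━
      ┃                     ┃This module optimize┃ 
      ┃                     ┃The framework analyz┃─
      ┃     ++              ┃Each component imple┃5
      ┃  ~~~~~~~~           ┃The architecture ana┃S
      ┃  ~~~~~~~~#####     *┃The framework manage┃ 
      ┃  ~~~~~~~~ +++ ######┃The pipeline optimiz┃ 
      ┃  ~~~~~~~~    ++     ┃Data processing proc┃3
      ┗━━━━━━━━━━━━━━━━━━━━━┃Error handling optim┃2
                            ┗━━━━━━━━━━━━━━━━━━━━┛ 
                                  ┃30              
                                  ┃                
                                  ┃                
                                  ┃                
                                  ┃                
                                  ┗━━━━━━━━━━━━━━━━
                                                   
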